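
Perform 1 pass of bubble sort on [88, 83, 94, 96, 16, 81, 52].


Initial: [88, 83, 94, 96, 16, 81, 52]
Pass 1: [83, 88, 94, 16, 81, 52, 96] (4 swaps)

After 1 pass: [83, 88, 94, 16, 81, 52, 96]


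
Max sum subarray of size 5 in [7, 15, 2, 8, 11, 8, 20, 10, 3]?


[0:5]: 43
[1:6]: 44
[2:7]: 49
[3:8]: 57
[4:9]: 52

Max: 57 at [3:8]


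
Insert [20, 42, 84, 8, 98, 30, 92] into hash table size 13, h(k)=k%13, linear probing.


Insert 20: h=7 -> slot 7
Insert 42: h=3 -> slot 3
Insert 84: h=6 -> slot 6
Insert 8: h=8 -> slot 8
Insert 98: h=7, 2 probes -> slot 9
Insert 30: h=4 -> slot 4
Insert 92: h=1 -> slot 1

Table: [None, 92, None, 42, 30, None, 84, 20, 8, 98, None, None, None]


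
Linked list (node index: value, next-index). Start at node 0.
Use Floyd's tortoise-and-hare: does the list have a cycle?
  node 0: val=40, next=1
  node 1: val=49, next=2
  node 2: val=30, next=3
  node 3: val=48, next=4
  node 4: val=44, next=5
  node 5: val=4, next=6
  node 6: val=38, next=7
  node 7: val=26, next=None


Floyd's tortoise (slow, +1) and hare (fast, +2):
  init: slow=0, fast=0
  step 1: slow=1, fast=2
  step 2: slow=2, fast=4
  step 3: slow=3, fast=6
  step 4: fast 6->7->None, no cycle

Cycle: no


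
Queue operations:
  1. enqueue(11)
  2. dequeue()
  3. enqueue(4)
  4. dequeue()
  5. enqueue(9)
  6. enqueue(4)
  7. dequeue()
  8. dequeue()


enqueue(11) -> [11]
dequeue()->11, []
enqueue(4) -> [4]
dequeue()->4, []
enqueue(9) -> [9]
enqueue(4) -> [9, 4]
dequeue()->9, [4]
dequeue()->4, []

Final queue: []


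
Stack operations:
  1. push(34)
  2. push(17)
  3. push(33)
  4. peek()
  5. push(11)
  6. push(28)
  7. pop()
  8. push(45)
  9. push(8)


push(34) -> [34]
push(17) -> [34, 17]
push(33) -> [34, 17, 33]
peek()->33
push(11) -> [34, 17, 33, 11]
push(28) -> [34, 17, 33, 11, 28]
pop()->28, [34, 17, 33, 11]
push(45) -> [34, 17, 33, 11, 45]
push(8) -> [34, 17, 33, 11, 45, 8]

Final stack: [34, 17, 33, 11, 45, 8]


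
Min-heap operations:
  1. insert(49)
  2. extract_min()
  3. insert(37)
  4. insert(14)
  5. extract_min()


insert(49) -> [49]
extract_min()->49, []
insert(37) -> [37]
insert(14) -> [14, 37]
extract_min()->14, [37]

Final heap: [37]


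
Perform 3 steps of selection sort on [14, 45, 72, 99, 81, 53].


Initial: [14, 45, 72, 99, 81, 53]
Step 1: min=14 at 0
  Swap: [14, 45, 72, 99, 81, 53]
Step 2: min=45 at 1
  Swap: [14, 45, 72, 99, 81, 53]
Step 3: min=53 at 5
  Swap: [14, 45, 53, 99, 81, 72]

After 3 steps: [14, 45, 53, 99, 81, 72]


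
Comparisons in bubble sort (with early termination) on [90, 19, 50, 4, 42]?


Algorithm: bubble sort (with early termination)
Input: [90, 19, 50, 4, 42]
Sorted: [4, 19, 42, 50, 90]

10


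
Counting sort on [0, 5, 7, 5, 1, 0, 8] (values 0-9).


Input: [0, 5, 7, 5, 1, 0, 8]
Counts: [2, 1, 0, 0, 0, 2, 0, 1, 1, 0]

Sorted: [0, 0, 1, 5, 5, 7, 8]


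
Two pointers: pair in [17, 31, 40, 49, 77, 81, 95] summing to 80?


lo=0(17)+hi=6(95)=112
lo=0(17)+hi=5(81)=98
lo=0(17)+hi=4(77)=94
lo=0(17)+hi=3(49)=66
lo=1(31)+hi=3(49)=80

Yes: 31+49=80


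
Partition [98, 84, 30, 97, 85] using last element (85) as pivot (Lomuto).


Pivot: 85
  84 <= 85: swap -> [84, 98, 30, 97, 85]
  30 <= 85: swap -> [84, 30, 98, 97, 85]
Place pivot at 2: [84, 30, 85, 97, 98]

Partitioned: [84, 30, 85, 97, 98]


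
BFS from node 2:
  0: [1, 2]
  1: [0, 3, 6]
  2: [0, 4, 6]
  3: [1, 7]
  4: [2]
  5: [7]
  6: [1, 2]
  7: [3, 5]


Visit 2, enqueue [0, 4, 6]
Visit 0, enqueue [1]
Visit 4, enqueue []
Visit 6, enqueue []
Visit 1, enqueue [3]
Visit 3, enqueue [7]
Visit 7, enqueue [5]
Visit 5, enqueue []

BFS order: [2, 0, 4, 6, 1, 3, 7, 5]


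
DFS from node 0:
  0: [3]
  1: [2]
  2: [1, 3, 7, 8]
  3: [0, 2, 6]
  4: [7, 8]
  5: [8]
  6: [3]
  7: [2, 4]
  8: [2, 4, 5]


Visit 0, push [3]
Visit 3, push [6, 2]
Visit 2, push [8, 7, 1]
Visit 1, push []
Visit 7, push [4]
Visit 4, push [8]
Visit 8, push [5]
Visit 5, push []
Visit 6, push []

DFS order: [0, 3, 2, 1, 7, 4, 8, 5, 6]


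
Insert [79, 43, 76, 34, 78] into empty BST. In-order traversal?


Insert 79: root
Insert 43: L from 79
Insert 76: L from 79 -> R from 43
Insert 34: L from 79 -> L from 43
Insert 78: L from 79 -> R from 43 -> R from 76

In-order: [34, 43, 76, 78, 79]


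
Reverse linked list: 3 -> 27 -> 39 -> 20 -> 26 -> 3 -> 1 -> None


Step 1: curr=3, set curr.next=prev(None) | reversed so far: 3
Step 2: curr=27, set curr.next=prev(3) | reversed so far: 27 -> 3
Step 3: curr=39, set curr.next=prev(27) | reversed so far: 39 -> 27 -> 3
Step 4: curr=20, set curr.next=prev(39) | reversed so far: 20 -> 39 -> 27 -> 3
Step 5: curr=26, set curr.next=prev(20) | reversed so far: 26 -> 20 -> 39 -> 27 -> 3
Step 6: curr=3, set curr.next=prev(26) | reversed so far: 3 -> 26 -> 20 -> 39 -> 27 -> 3
Step 7: curr=1, set curr.next=prev(3) | reversed so far: 1 -> 3 -> 26 -> 20 -> 39 -> 27 -> 3

1 -> 3 -> 26 -> 20 -> 39 -> 27 -> 3 -> None


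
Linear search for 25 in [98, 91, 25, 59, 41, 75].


i=0: 98!=25
i=1: 91!=25
i=2: 25==25 found!

Found at 2, 3 comps


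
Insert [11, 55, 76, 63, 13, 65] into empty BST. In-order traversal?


Insert 11: root
Insert 55: R from 11
Insert 76: R from 11 -> R from 55
Insert 63: R from 11 -> R from 55 -> L from 76
Insert 13: R from 11 -> L from 55
Insert 65: R from 11 -> R from 55 -> L from 76 -> R from 63

In-order: [11, 13, 55, 63, 65, 76]


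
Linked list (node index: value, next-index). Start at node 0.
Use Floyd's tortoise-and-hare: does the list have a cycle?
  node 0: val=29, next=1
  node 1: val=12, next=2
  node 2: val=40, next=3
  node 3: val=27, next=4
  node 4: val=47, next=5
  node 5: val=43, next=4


Floyd's tortoise (slow, +1) and hare (fast, +2):
  init: slow=0, fast=0
  step 1: slow=1, fast=2
  step 2: slow=2, fast=4
  step 3: slow=3, fast=4
  step 4: slow=4, fast=4
  slow == fast at node 4: cycle detected

Cycle: yes


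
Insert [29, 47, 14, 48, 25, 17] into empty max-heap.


Insert 29: [29]
Insert 47: [47, 29]
Insert 14: [47, 29, 14]
Insert 48: [48, 47, 14, 29]
Insert 25: [48, 47, 14, 29, 25]
Insert 17: [48, 47, 17, 29, 25, 14]

Final heap: [48, 47, 17, 29, 25, 14]


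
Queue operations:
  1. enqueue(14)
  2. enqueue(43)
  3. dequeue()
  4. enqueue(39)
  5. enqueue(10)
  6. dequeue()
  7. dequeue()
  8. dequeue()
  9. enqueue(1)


enqueue(14) -> [14]
enqueue(43) -> [14, 43]
dequeue()->14, [43]
enqueue(39) -> [43, 39]
enqueue(10) -> [43, 39, 10]
dequeue()->43, [39, 10]
dequeue()->39, [10]
dequeue()->10, []
enqueue(1) -> [1]

Final queue: [1]


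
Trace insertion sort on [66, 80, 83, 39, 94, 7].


Initial: [66, 80, 83, 39, 94, 7]
Insert 80: [66, 80, 83, 39, 94, 7]
Insert 83: [66, 80, 83, 39, 94, 7]
Insert 39: [39, 66, 80, 83, 94, 7]
Insert 94: [39, 66, 80, 83, 94, 7]
Insert 7: [7, 39, 66, 80, 83, 94]

Sorted: [7, 39, 66, 80, 83, 94]


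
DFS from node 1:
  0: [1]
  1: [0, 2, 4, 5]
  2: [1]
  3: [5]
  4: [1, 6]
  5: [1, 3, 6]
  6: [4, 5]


Visit 1, push [5, 4, 2, 0]
Visit 0, push []
Visit 2, push []
Visit 4, push [6]
Visit 6, push [5]
Visit 5, push [3]
Visit 3, push []

DFS order: [1, 0, 2, 4, 6, 5, 3]


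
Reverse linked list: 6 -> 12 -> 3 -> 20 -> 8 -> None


Step 1: curr=6, set curr.next=prev(None) | reversed so far: 6
Step 2: curr=12, set curr.next=prev(6) | reversed so far: 12 -> 6
Step 3: curr=3, set curr.next=prev(12) | reversed so far: 3 -> 12 -> 6
Step 4: curr=20, set curr.next=prev(3) | reversed so far: 20 -> 3 -> 12 -> 6
Step 5: curr=8, set curr.next=prev(20) | reversed so far: 8 -> 20 -> 3 -> 12 -> 6

8 -> 20 -> 3 -> 12 -> 6 -> None


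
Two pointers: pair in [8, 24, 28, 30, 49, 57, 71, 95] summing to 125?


lo=0(8)+hi=7(95)=103
lo=1(24)+hi=7(95)=119
lo=2(28)+hi=7(95)=123
lo=3(30)+hi=7(95)=125

Yes: 30+95=125


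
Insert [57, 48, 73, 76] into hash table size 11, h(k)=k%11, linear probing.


Insert 57: h=2 -> slot 2
Insert 48: h=4 -> slot 4
Insert 73: h=7 -> slot 7
Insert 76: h=10 -> slot 10

Table: [None, None, 57, None, 48, None, None, 73, None, None, 76]


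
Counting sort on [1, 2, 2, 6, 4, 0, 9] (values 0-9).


Input: [1, 2, 2, 6, 4, 0, 9]
Counts: [1, 1, 2, 0, 1, 0, 1, 0, 0, 1]

Sorted: [0, 1, 2, 2, 4, 6, 9]


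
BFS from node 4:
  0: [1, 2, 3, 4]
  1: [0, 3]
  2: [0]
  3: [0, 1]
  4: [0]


Visit 4, enqueue [0]
Visit 0, enqueue [1, 2, 3]
Visit 1, enqueue []
Visit 2, enqueue []
Visit 3, enqueue []

BFS order: [4, 0, 1, 2, 3]


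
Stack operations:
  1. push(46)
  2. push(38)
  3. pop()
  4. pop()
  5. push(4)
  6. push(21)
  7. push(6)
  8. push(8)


push(46) -> [46]
push(38) -> [46, 38]
pop()->38, [46]
pop()->46, []
push(4) -> [4]
push(21) -> [4, 21]
push(6) -> [4, 21, 6]
push(8) -> [4, 21, 6, 8]

Final stack: [4, 21, 6, 8]


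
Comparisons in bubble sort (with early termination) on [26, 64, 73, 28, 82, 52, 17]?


Algorithm: bubble sort (with early termination)
Input: [26, 64, 73, 28, 82, 52, 17]
Sorted: [17, 26, 28, 52, 64, 73, 82]

21


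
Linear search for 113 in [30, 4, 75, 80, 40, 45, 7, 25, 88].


i=0: 30!=113
i=1: 4!=113
i=2: 75!=113
i=3: 80!=113
i=4: 40!=113
i=5: 45!=113
i=6: 7!=113
i=7: 25!=113
i=8: 88!=113

Not found, 9 comps


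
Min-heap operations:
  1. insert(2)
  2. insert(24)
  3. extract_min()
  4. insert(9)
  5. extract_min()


insert(2) -> [2]
insert(24) -> [2, 24]
extract_min()->2, [24]
insert(9) -> [9, 24]
extract_min()->9, [24]

Final heap: [24]


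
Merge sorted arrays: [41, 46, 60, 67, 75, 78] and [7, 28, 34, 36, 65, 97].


Take 7 from B
Take 28 from B
Take 34 from B
Take 36 from B
Take 41 from A
Take 46 from A
Take 60 from A
Take 65 from B
Take 67 from A
Take 75 from A
Take 78 from A

Merged: [7, 28, 34, 36, 41, 46, 60, 65, 67, 75, 78, 97]


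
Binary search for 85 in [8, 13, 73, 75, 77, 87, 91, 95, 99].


Step 1: lo=0, hi=8, mid=4, val=77
Step 2: lo=5, hi=8, mid=6, val=91
Step 3: lo=5, hi=5, mid=5, val=87

Not found


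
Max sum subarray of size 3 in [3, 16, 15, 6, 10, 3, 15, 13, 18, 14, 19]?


[0:3]: 34
[1:4]: 37
[2:5]: 31
[3:6]: 19
[4:7]: 28
[5:8]: 31
[6:9]: 46
[7:10]: 45
[8:11]: 51

Max: 51 at [8:11]


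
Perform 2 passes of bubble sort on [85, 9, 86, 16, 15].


Initial: [85, 9, 86, 16, 15]
Pass 1: [9, 85, 16, 15, 86] (3 swaps)
Pass 2: [9, 16, 15, 85, 86] (2 swaps)

After 2 passes: [9, 16, 15, 85, 86]


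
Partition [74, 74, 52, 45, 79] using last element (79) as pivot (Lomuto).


Pivot: 79
  74 <= 79: advance i (no swap)
  74 <= 79: advance i (no swap)
  52 <= 79: advance i (no swap)
  45 <= 79: advance i (no swap)
Place pivot at 4: [74, 74, 52, 45, 79]

Partitioned: [74, 74, 52, 45, 79]


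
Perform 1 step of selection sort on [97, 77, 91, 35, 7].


Initial: [97, 77, 91, 35, 7]
Step 1: min=7 at 4
  Swap: [7, 77, 91, 35, 97]

After 1 step: [7, 77, 91, 35, 97]


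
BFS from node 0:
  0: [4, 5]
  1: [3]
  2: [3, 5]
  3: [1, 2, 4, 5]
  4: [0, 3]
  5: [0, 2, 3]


Visit 0, enqueue [4, 5]
Visit 4, enqueue [3]
Visit 5, enqueue [2]
Visit 3, enqueue [1]
Visit 2, enqueue []
Visit 1, enqueue []

BFS order: [0, 4, 5, 3, 2, 1]


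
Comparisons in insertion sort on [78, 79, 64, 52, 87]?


Algorithm: insertion sort
Input: [78, 79, 64, 52, 87]
Sorted: [52, 64, 78, 79, 87]

7


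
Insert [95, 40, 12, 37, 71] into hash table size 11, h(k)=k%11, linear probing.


Insert 95: h=7 -> slot 7
Insert 40: h=7, 1 probes -> slot 8
Insert 12: h=1 -> slot 1
Insert 37: h=4 -> slot 4
Insert 71: h=5 -> slot 5

Table: [None, 12, None, None, 37, 71, None, 95, 40, None, None]


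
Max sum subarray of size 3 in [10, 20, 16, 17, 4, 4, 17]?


[0:3]: 46
[1:4]: 53
[2:5]: 37
[3:6]: 25
[4:7]: 25

Max: 53 at [1:4]


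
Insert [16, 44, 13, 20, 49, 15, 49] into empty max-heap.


Insert 16: [16]
Insert 44: [44, 16]
Insert 13: [44, 16, 13]
Insert 20: [44, 20, 13, 16]
Insert 49: [49, 44, 13, 16, 20]
Insert 15: [49, 44, 15, 16, 20, 13]
Insert 49: [49, 44, 49, 16, 20, 13, 15]

Final heap: [49, 44, 49, 16, 20, 13, 15]


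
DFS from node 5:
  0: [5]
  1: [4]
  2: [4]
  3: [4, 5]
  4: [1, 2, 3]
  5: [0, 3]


Visit 5, push [3, 0]
Visit 0, push []
Visit 3, push [4]
Visit 4, push [2, 1]
Visit 1, push []
Visit 2, push []

DFS order: [5, 0, 3, 4, 1, 2]


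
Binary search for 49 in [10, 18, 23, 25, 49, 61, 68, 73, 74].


Step 1: lo=0, hi=8, mid=4, val=49

Found at index 4


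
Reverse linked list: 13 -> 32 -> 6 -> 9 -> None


Step 1: curr=13, set curr.next=prev(None) | reversed so far: 13
Step 2: curr=32, set curr.next=prev(13) | reversed so far: 32 -> 13
Step 3: curr=6, set curr.next=prev(32) | reversed so far: 6 -> 32 -> 13
Step 4: curr=9, set curr.next=prev(6) | reversed so far: 9 -> 6 -> 32 -> 13

9 -> 6 -> 32 -> 13 -> None


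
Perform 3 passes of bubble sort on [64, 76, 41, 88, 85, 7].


Initial: [64, 76, 41, 88, 85, 7]
Pass 1: [64, 41, 76, 85, 7, 88] (3 swaps)
Pass 2: [41, 64, 76, 7, 85, 88] (2 swaps)
Pass 3: [41, 64, 7, 76, 85, 88] (1 swaps)

After 3 passes: [41, 64, 7, 76, 85, 88]


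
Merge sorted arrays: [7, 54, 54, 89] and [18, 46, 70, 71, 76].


Take 7 from A
Take 18 from B
Take 46 from B
Take 54 from A
Take 54 from A
Take 70 from B
Take 71 from B
Take 76 from B

Merged: [7, 18, 46, 54, 54, 70, 71, 76, 89]


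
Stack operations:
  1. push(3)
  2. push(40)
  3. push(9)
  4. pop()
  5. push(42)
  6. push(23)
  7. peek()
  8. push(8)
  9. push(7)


push(3) -> [3]
push(40) -> [3, 40]
push(9) -> [3, 40, 9]
pop()->9, [3, 40]
push(42) -> [3, 40, 42]
push(23) -> [3, 40, 42, 23]
peek()->23
push(8) -> [3, 40, 42, 23, 8]
push(7) -> [3, 40, 42, 23, 8, 7]

Final stack: [3, 40, 42, 23, 8, 7]


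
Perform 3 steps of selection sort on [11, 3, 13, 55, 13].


Initial: [11, 3, 13, 55, 13]
Step 1: min=3 at 1
  Swap: [3, 11, 13, 55, 13]
Step 2: min=11 at 1
  Swap: [3, 11, 13, 55, 13]
Step 3: min=13 at 2
  Swap: [3, 11, 13, 55, 13]

After 3 steps: [3, 11, 13, 55, 13]


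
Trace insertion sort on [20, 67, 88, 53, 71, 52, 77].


Initial: [20, 67, 88, 53, 71, 52, 77]
Insert 67: [20, 67, 88, 53, 71, 52, 77]
Insert 88: [20, 67, 88, 53, 71, 52, 77]
Insert 53: [20, 53, 67, 88, 71, 52, 77]
Insert 71: [20, 53, 67, 71, 88, 52, 77]
Insert 52: [20, 52, 53, 67, 71, 88, 77]
Insert 77: [20, 52, 53, 67, 71, 77, 88]

Sorted: [20, 52, 53, 67, 71, 77, 88]


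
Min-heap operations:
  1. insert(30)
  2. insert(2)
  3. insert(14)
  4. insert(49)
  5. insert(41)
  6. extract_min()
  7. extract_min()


insert(30) -> [30]
insert(2) -> [2, 30]
insert(14) -> [2, 30, 14]
insert(49) -> [2, 30, 14, 49]
insert(41) -> [2, 30, 14, 49, 41]
extract_min()->2, [14, 30, 41, 49]
extract_min()->14, [30, 49, 41]

Final heap: [30, 49, 41]


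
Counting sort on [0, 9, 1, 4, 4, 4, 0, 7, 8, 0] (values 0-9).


Input: [0, 9, 1, 4, 4, 4, 0, 7, 8, 0]
Counts: [3, 1, 0, 0, 3, 0, 0, 1, 1, 1]

Sorted: [0, 0, 0, 1, 4, 4, 4, 7, 8, 9]


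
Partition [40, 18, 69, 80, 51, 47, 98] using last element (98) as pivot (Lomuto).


Pivot: 98
  40 <= 98: advance i (no swap)
  18 <= 98: advance i (no swap)
  69 <= 98: advance i (no swap)
  80 <= 98: advance i (no swap)
  51 <= 98: advance i (no swap)
  47 <= 98: advance i (no swap)
Place pivot at 6: [40, 18, 69, 80, 51, 47, 98]

Partitioned: [40, 18, 69, 80, 51, 47, 98]


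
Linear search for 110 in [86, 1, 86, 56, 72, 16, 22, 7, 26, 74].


i=0: 86!=110
i=1: 1!=110
i=2: 86!=110
i=3: 56!=110
i=4: 72!=110
i=5: 16!=110
i=6: 22!=110
i=7: 7!=110
i=8: 26!=110
i=9: 74!=110

Not found, 10 comps


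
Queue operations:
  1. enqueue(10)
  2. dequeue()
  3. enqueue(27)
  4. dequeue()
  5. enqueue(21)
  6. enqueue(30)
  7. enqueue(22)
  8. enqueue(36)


enqueue(10) -> [10]
dequeue()->10, []
enqueue(27) -> [27]
dequeue()->27, []
enqueue(21) -> [21]
enqueue(30) -> [21, 30]
enqueue(22) -> [21, 30, 22]
enqueue(36) -> [21, 30, 22, 36]

Final queue: [21, 30, 22, 36]


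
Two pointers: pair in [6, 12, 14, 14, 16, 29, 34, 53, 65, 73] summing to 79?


lo=0(6)+hi=9(73)=79

Yes: 6+73=79


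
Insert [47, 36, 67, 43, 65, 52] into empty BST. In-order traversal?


Insert 47: root
Insert 36: L from 47
Insert 67: R from 47
Insert 43: L from 47 -> R from 36
Insert 65: R from 47 -> L from 67
Insert 52: R from 47 -> L from 67 -> L from 65

In-order: [36, 43, 47, 52, 65, 67]


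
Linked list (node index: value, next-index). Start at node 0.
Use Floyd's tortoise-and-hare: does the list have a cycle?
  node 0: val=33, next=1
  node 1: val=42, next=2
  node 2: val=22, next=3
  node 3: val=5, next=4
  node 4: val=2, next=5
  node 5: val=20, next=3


Floyd's tortoise (slow, +1) and hare (fast, +2):
  init: slow=0, fast=0
  step 1: slow=1, fast=2
  step 2: slow=2, fast=4
  step 3: slow=3, fast=3
  slow == fast at node 3: cycle detected

Cycle: yes


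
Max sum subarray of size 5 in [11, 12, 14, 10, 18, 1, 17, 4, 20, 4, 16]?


[0:5]: 65
[1:6]: 55
[2:7]: 60
[3:8]: 50
[4:9]: 60
[5:10]: 46
[6:11]: 61

Max: 65 at [0:5]


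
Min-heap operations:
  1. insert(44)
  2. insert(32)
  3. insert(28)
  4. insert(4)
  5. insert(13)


insert(44) -> [44]
insert(32) -> [32, 44]
insert(28) -> [28, 44, 32]
insert(4) -> [4, 28, 32, 44]
insert(13) -> [4, 13, 32, 44, 28]

Final heap: [4, 13, 32, 44, 28]


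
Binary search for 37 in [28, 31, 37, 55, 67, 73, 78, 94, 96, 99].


Step 1: lo=0, hi=9, mid=4, val=67
Step 2: lo=0, hi=3, mid=1, val=31
Step 3: lo=2, hi=3, mid=2, val=37

Found at index 2


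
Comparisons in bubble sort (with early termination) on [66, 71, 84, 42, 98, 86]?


Algorithm: bubble sort (with early termination)
Input: [66, 71, 84, 42, 98, 86]
Sorted: [42, 66, 71, 84, 86, 98]

14


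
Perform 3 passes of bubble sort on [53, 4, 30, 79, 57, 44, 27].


Initial: [53, 4, 30, 79, 57, 44, 27]
Pass 1: [4, 30, 53, 57, 44, 27, 79] (5 swaps)
Pass 2: [4, 30, 53, 44, 27, 57, 79] (2 swaps)
Pass 3: [4, 30, 44, 27, 53, 57, 79] (2 swaps)

After 3 passes: [4, 30, 44, 27, 53, 57, 79]


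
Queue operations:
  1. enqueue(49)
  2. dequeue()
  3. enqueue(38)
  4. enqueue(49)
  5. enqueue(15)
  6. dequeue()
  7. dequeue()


enqueue(49) -> [49]
dequeue()->49, []
enqueue(38) -> [38]
enqueue(49) -> [38, 49]
enqueue(15) -> [38, 49, 15]
dequeue()->38, [49, 15]
dequeue()->49, [15]

Final queue: [15]


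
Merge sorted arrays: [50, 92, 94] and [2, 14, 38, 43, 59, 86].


Take 2 from B
Take 14 from B
Take 38 from B
Take 43 from B
Take 50 from A
Take 59 from B
Take 86 from B

Merged: [2, 14, 38, 43, 50, 59, 86, 92, 94]


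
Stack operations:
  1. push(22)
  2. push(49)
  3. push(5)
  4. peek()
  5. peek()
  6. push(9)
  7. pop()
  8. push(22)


push(22) -> [22]
push(49) -> [22, 49]
push(5) -> [22, 49, 5]
peek()->5
peek()->5
push(9) -> [22, 49, 5, 9]
pop()->9, [22, 49, 5]
push(22) -> [22, 49, 5, 22]

Final stack: [22, 49, 5, 22]


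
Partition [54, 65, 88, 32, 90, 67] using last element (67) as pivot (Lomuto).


Pivot: 67
  54 <= 67: advance i (no swap)
  65 <= 67: advance i (no swap)
  32 <= 67: swap -> [54, 65, 32, 88, 90, 67]
Place pivot at 3: [54, 65, 32, 67, 90, 88]

Partitioned: [54, 65, 32, 67, 90, 88]


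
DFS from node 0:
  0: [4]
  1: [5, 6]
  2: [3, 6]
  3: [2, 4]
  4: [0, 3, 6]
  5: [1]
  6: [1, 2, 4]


Visit 0, push [4]
Visit 4, push [6, 3]
Visit 3, push [2]
Visit 2, push [6]
Visit 6, push [1]
Visit 1, push [5]
Visit 5, push []

DFS order: [0, 4, 3, 2, 6, 1, 5]


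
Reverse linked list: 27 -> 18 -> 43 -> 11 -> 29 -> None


Step 1: curr=27, set curr.next=prev(None) | reversed so far: 27
Step 2: curr=18, set curr.next=prev(27) | reversed so far: 18 -> 27
Step 3: curr=43, set curr.next=prev(18) | reversed so far: 43 -> 18 -> 27
Step 4: curr=11, set curr.next=prev(43) | reversed so far: 11 -> 43 -> 18 -> 27
Step 5: curr=29, set curr.next=prev(11) | reversed so far: 29 -> 11 -> 43 -> 18 -> 27

29 -> 11 -> 43 -> 18 -> 27 -> None


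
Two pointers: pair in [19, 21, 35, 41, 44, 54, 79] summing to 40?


lo=0(19)+hi=6(79)=98
lo=0(19)+hi=5(54)=73
lo=0(19)+hi=4(44)=63
lo=0(19)+hi=3(41)=60
lo=0(19)+hi=2(35)=54
lo=0(19)+hi=1(21)=40

Yes: 19+21=40


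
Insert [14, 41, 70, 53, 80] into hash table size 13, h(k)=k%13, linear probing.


Insert 14: h=1 -> slot 1
Insert 41: h=2 -> slot 2
Insert 70: h=5 -> slot 5
Insert 53: h=1, 2 probes -> slot 3
Insert 80: h=2, 2 probes -> slot 4

Table: [None, 14, 41, 53, 80, 70, None, None, None, None, None, None, None]


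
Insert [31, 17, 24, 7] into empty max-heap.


Insert 31: [31]
Insert 17: [31, 17]
Insert 24: [31, 17, 24]
Insert 7: [31, 17, 24, 7]

Final heap: [31, 17, 24, 7]


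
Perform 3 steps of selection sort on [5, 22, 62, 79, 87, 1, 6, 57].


Initial: [5, 22, 62, 79, 87, 1, 6, 57]
Step 1: min=1 at 5
  Swap: [1, 22, 62, 79, 87, 5, 6, 57]
Step 2: min=5 at 5
  Swap: [1, 5, 62, 79, 87, 22, 6, 57]
Step 3: min=6 at 6
  Swap: [1, 5, 6, 79, 87, 22, 62, 57]

After 3 steps: [1, 5, 6, 79, 87, 22, 62, 57]


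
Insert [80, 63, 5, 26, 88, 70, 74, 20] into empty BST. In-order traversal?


Insert 80: root
Insert 63: L from 80
Insert 5: L from 80 -> L from 63
Insert 26: L from 80 -> L from 63 -> R from 5
Insert 88: R from 80
Insert 70: L from 80 -> R from 63
Insert 74: L from 80 -> R from 63 -> R from 70
Insert 20: L from 80 -> L from 63 -> R from 5 -> L from 26

In-order: [5, 20, 26, 63, 70, 74, 80, 88]


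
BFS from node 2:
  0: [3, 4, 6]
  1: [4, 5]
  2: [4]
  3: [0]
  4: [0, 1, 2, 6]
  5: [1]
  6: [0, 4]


Visit 2, enqueue [4]
Visit 4, enqueue [0, 1, 6]
Visit 0, enqueue [3]
Visit 1, enqueue [5]
Visit 6, enqueue []
Visit 3, enqueue []
Visit 5, enqueue []

BFS order: [2, 4, 0, 1, 6, 3, 5]


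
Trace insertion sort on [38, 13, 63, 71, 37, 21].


Initial: [38, 13, 63, 71, 37, 21]
Insert 13: [13, 38, 63, 71, 37, 21]
Insert 63: [13, 38, 63, 71, 37, 21]
Insert 71: [13, 38, 63, 71, 37, 21]
Insert 37: [13, 37, 38, 63, 71, 21]
Insert 21: [13, 21, 37, 38, 63, 71]

Sorted: [13, 21, 37, 38, 63, 71]


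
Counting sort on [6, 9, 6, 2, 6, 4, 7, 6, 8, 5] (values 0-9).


Input: [6, 9, 6, 2, 6, 4, 7, 6, 8, 5]
Counts: [0, 0, 1, 0, 1, 1, 4, 1, 1, 1]

Sorted: [2, 4, 5, 6, 6, 6, 6, 7, 8, 9]


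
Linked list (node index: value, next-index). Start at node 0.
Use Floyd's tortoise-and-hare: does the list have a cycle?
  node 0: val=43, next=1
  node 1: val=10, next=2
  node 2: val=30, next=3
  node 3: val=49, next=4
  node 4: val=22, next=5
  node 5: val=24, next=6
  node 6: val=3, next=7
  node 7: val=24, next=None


Floyd's tortoise (slow, +1) and hare (fast, +2):
  init: slow=0, fast=0
  step 1: slow=1, fast=2
  step 2: slow=2, fast=4
  step 3: slow=3, fast=6
  step 4: fast 6->7->None, no cycle

Cycle: no


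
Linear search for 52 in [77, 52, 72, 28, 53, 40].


i=0: 77!=52
i=1: 52==52 found!

Found at 1, 2 comps


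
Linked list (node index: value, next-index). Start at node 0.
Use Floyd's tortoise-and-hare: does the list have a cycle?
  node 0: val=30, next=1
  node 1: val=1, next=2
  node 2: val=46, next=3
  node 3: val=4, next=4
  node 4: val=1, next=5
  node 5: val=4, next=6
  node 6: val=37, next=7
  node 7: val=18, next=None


Floyd's tortoise (slow, +1) and hare (fast, +2):
  init: slow=0, fast=0
  step 1: slow=1, fast=2
  step 2: slow=2, fast=4
  step 3: slow=3, fast=6
  step 4: fast 6->7->None, no cycle

Cycle: no


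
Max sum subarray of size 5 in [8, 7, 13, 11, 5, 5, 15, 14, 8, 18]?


[0:5]: 44
[1:6]: 41
[2:7]: 49
[3:8]: 50
[4:9]: 47
[5:10]: 60

Max: 60 at [5:10]


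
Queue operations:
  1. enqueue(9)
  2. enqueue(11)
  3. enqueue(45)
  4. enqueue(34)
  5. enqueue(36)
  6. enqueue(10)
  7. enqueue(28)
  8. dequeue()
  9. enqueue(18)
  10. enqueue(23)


enqueue(9) -> [9]
enqueue(11) -> [9, 11]
enqueue(45) -> [9, 11, 45]
enqueue(34) -> [9, 11, 45, 34]
enqueue(36) -> [9, 11, 45, 34, 36]
enqueue(10) -> [9, 11, 45, 34, 36, 10]
enqueue(28) -> [9, 11, 45, 34, 36, 10, 28]
dequeue()->9, [11, 45, 34, 36, 10, 28]
enqueue(18) -> [11, 45, 34, 36, 10, 28, 18]
enqueue(23) -> [11, 45, 34, 36, 10, 28, 18, 23]

Final queue: [11, 45, 34, 36, 10, 28, 18, 23]


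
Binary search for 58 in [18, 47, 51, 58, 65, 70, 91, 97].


Step 1: lo=0, hi=7, mid=3, val=58

Found at index 3


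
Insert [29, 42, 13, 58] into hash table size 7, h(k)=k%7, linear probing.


Insert 29: h=1 -> slot 1
Insert 42: h=0 -> slot 0
Insert 13: h=6 -> slot 6
Insert 58: h=2 -> slot 2

Table: [42, 29, 58, None, None, None, 13]


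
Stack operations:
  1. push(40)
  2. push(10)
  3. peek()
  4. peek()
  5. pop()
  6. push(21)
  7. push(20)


push(40) -> [40]
push(10) -> [40, 10]
peek()->10
peek()->10
pop()->10, [40]
push(21) -> [40, 21]
push(20) -> [40, 21, 20]

Final stack: [40, 21, 20]


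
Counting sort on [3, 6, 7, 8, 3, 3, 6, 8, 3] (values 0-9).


Input: [3, 6, 7, 8, 3, 3, 6, 8, 3]
Counts: [0, 0, 0, 4, 0, 0, 2, 1, 2, 0]

Sorted: [3, 3, 3, 3, 6, 6, 7, 8, 8]


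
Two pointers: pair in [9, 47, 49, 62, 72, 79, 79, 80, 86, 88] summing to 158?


lo=0(9)+hi=9(88)=97
lo=1(47)+hi=9(88)=135
lo=2(49)+hi=9(88)=137
lo=3(62)+hi=9(88)=150
lo=4(72)+hi=9(88)=160
lo=4(72)+hi=8(86)=158

Yes: 72+86=158


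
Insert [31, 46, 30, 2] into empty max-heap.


Insert 31: [31]
Insert 46: [46, 31]
Insert 30: [46, 31, 30]
Insert 2: [46, 31, 30, 2]

Final heap: [46, 31, 30, 2]


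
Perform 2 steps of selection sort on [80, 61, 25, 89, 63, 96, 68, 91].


Initial: [80, 61, 25, 89, 63, 96, 68, 91]
Step 1: min=25 at 2
  Swap: [25, 61, 80, 89, 63, 96, 68, 91]
Step 2: min=61 at 1
  Swap: [25, 61, 80, 89, 63, 96, 68, 91]

After 2 steps: [25, 61, 80, 89, 63, 96, 68, 91]


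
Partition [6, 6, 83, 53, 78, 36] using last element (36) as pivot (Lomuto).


Pivot: 36
  6 <= 36: advance i (no swap)
  6 <= 36: advance i (no swap)
Place pivot at 2: [6, 6, 36, 53, 78, 83]

Partitioned: [6, 6, 36, 53, 78, 83]


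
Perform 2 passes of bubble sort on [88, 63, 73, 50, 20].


Initial: [88, 63, 73, 50, 20]
Pass 1: [63, 73, 50, 20, 88] (4 swaps)
Pass 2: [63, 50, 20, 73, 88] (2 swaps)

After 2 passes: [63, 50, 20, 73, 88]


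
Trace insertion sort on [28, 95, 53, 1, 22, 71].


Initial: [28, 95, 53, 1, 22, 71]
Insert 95: [28, 95, 53, 1, 22, 71]
Insert 53: [28, 53, 95, 1, 22, 71]
Insert 1: [1, 28, 53, 95, 22, 71]
Insert 22: [1, 22, 28, 53, 95, 71]
Insert 71: [1, 22, 28, 53, 71, 95]

Sorted: [1, 22, 28, 53, 71, 95]


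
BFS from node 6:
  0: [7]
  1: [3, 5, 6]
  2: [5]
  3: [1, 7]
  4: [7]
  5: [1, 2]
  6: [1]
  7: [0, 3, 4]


Visit 6, enqueue [1]
Visit 1, enqueue [3, 5]
Visit 3, enqueue [7]
Visit 5, enqueue [2]
Visit 7, enqueue [0, 4]
Visit 2, enqueue []
Visit 0, enqueue []
Visit 4, enqueue []

BFS order: [6, 1, 3, 5, 7, 2, 0, 4]


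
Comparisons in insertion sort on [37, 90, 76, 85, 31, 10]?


Algorithm: insertion sort
Input: [37, 90, 76, 85, 31, 10]
Sorted: [10, 31, 37, 76, 85, 90]

14


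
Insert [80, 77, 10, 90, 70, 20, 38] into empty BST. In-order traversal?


Insert 80: root
Insert 77: L from 80
Insert 10: L from 80 -> L from 77
Insert 90: R from 80
Insert 70: L from 80 -> L from 77 -> R from 10
Insert 20: L from 80 -> L from 77 -> R from 10 -> L from 70
Insert 38: L from 80 -> L from 77 -> R from 10 -> L from 70 -> R from 20

In-order: [10, 20, 38, 70, 77, 80, 90]


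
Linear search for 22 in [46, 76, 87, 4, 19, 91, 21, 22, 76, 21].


i=0: 46!=22
i=1: 76!=22
i=2: 87!=22
i=3: 4!=22
i=4: 19!=22
i=5: 91!=22
i=6: 21!=22
i=7: 22==22 found!

Found at 7, 8 comps


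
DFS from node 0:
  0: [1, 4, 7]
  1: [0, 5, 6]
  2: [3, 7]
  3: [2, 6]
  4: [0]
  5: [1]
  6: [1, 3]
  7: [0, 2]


Visit 0, push [7, 4, 1]
Visit 1, push [6, 5]
Visit 5, push []
Visit 6, push [3]
Visit 3, push [2]
Visit 2, push [7]
Visit 7, push []
Visit 4, push []

DFS order: [0, 1, 5, 6, 3, 2, 7, 4]


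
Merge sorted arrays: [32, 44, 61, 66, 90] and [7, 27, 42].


Take 7 from B
Take 27 from B
Take 32 from A
Take 42 from B

Merged: [7, 27, 32, 42, 44, 61, 66, 90]


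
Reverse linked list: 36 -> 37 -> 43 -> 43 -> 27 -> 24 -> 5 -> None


Step 1: curr=36, set curr.next=prev(None) | reversed so far: 36
Step 2: curr=37, set curr.next=prev(36) | reversed so far: 37 -> 36
Step 3: curr=43, set curr.next=prev(37) | reversed so far: 43 -> 37 -> 36
Step 4: curr=43, set curr.next=prev(43) | reversed so far: 43 -> 43 -> 37 -> 36
Step 5: curr=27, set curr.next=prev(43) | reversed so far: 27 -> 43 -> 43 -> 37 -> 36
Step 6: curr=24, set curr.next=prev(27) | reversed so far: 24 -> 27 -> 43 -> 43 -> 37 -> 36
Step 7: curr=5, set curr.next=prev(24) | reversed so far: 5 -> 24 -> 27 -> 43 -> 43 -> 37 -> 36

5 -> 24 -> 27 -> 43 -> 43 -> 37 -> 36 -> None


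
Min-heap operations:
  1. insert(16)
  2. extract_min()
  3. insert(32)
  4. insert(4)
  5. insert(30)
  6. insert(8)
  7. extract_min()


insert(16) -> [16]
extract_min()->16, []
insert(32) -> [32]
insert(4) -> [4, 32]
insert(30) -> [4, 32, 30]
insert(8) -> [4, 8, 30, 32]
extract_min()->4, [8, 32, 30]

Final heap: [8, 32, 30]


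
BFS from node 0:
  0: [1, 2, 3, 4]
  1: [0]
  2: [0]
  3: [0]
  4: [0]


Visit 0, enqueue [1, 2, 3, 4]
Visit 1, enqueue []
Visit 2, enqueue []
Visit 3, enqueue []
Visit 4, enqueue []

BFS order: [0, 1, 2, 3, 4]


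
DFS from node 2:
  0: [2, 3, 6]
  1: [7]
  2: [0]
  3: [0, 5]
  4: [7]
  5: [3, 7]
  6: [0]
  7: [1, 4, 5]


Visit 2, push [0]
Visit 0, push [6, 3]
Visit 3, push [5]
Visit 5, push [7]
Visit 7, push [4, 1]
Visit 1, push []
Visit 4, push []
Visit 6, push []

DFS order: [2, 0, 3, 5, 7, 1, 4, 6]


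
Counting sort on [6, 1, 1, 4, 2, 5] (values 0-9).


Input: [6, 1, 1, 4, 2, 5]
Counts: [0, 2, 1, 0, 1, 1, 1, 0, 0, 0]

Sorted: [1, 1, 2, 4, 5, 6]


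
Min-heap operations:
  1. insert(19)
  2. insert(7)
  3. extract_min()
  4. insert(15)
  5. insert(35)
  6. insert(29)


insert(19) -> [19]
insert(7) -> [7, 19]
extract_min()->7, [19]
insert(15) -> [15, 19]
insert(35) -> [15, 19, 35]
insert(29) -> [15, 19, 35, 29]

Final heap: [15, 19, 35, 29]


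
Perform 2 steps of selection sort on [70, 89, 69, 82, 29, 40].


Initial: [70, 89, 69, 82, 29, 40]
Step 1: min=29 at 4
  Swap: [29, 89, 69, 82, 70, 40]
Step 2: min=40 at 5
  Swap: [29, 40, 69, 82, 70, 89]

After 2 steps: [29, 40, 69, 82, 70, 89]


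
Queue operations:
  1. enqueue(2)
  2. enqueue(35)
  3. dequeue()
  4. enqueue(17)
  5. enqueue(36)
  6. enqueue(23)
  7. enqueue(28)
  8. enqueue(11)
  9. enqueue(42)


enqueue(2) -> [2]
enqueue(35) -> [2, 35]
dequeue()->2, [35]
enqueue(17) -> [35, 17]
enqueue(36) -> [35, 17, 36]
enqueue(23) -> [35, 17, 36, 23]
enqueue(28) -> [35, 17, 36, 23, 28]
enqueue(11) -> [35, 17, 36, 23, 28, 11]
enqueue(42) -> [35, 17, 36, 23, 28, 11, 42]

Final queue: [35, 17, 36, 23, 28, 11, 42]


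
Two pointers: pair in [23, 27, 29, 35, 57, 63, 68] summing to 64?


lo=0(23)+hi=6(68)=91
lo=0(23)+hi=5(63)=86
lo=0(23)+hi=4(57)=80
lo=0(23)+hi=3(35)=58
lo=1(27)+hi=3(35)=62
lo=2(29)+hi=3(35)=64

Yes: 29+35=64


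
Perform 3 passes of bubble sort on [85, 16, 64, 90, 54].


Initial: [85, 16, 64, 90, 54]
Pass 1: [16, 64, 85, 54, 90] (3 swaps)
Pass 2: [16, 64, 54, 85, 90] (1 swaps)
Pass 3: [16, 54, 64, 85, 90] (1 swaps)

After 3 passes: [16, 54, 64, 85, 90]


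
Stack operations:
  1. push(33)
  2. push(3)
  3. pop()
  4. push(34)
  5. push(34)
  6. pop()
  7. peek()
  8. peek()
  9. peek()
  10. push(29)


push(33) -> [33]
push(3) -> [33, 3]
pop()->3, [33]
push(34) -> [33, 34]
push(34) -> [33, 34, 34]
pop()->34, [33, 34]
peek()->34
peek()->34
peek()->34
push(29) -> [33, 34, 29]

Final stack: [33, 34, 29]


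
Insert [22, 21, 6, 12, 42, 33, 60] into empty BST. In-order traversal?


Insert 22: root
Insert 21: L from 22
Insert 6: L from 22 -> L from 21
Insert 12: L from 22 -> L from 21 -> R from 6
Insert 42: R from 22
Insert 33: R from 22 -> L from 42
Insert 60: R from 22 -> R from 42

In-order: [6, 12, 21, 22, 33, 42, 60]


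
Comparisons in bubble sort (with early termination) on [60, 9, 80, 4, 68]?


Algorithm: bubble sort (with early termination)
Input: [60, 9, 80, 4, 68]
Sorted: [4, 9, 60, 68, 80]

10


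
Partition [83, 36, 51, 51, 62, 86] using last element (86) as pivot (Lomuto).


Pivot: 86
  83 <= 86: advance i (no swap)
  36 <= 86: advance i (no swap)
  51 <= 86: advance i (no swap)
  51 <= 86: advance i (no swap)
  62 <= 86: advance i (no swap)
Place pivot at 5: [83, 36, 51, 51, 62, 86]

Partitioned: [83, 36, 51, 51, 62, 86]


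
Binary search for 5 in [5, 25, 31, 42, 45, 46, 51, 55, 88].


Step 1: lo=0, hi=8, mid=4, val=45
Step 2: lo=0, hi=3, mid=1, val=25
Step 3: lo=0, hi=0, mid=0, val=5

Found at index 0


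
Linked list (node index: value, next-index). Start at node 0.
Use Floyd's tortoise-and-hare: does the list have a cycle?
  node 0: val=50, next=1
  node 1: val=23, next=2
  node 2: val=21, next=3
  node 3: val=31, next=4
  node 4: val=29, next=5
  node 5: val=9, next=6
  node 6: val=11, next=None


Floyd's tortoise (slow, +1) and hare (fast, +2):
  init: slow=0, fast=0
  step 1: slow=1, fast=2
  step 2: slow=2, fast=4
  step 3: slow=3, fast=6
  step 4: fast -> None, no cycle

Cycle: no


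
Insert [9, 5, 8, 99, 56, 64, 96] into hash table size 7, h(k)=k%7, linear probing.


Insert 9: h=2 -> slot 2
Insert 5: h=5 -> slot 5
Insert 8: h=1 -> slot 1
Insert 99: h=1, 2 probes -> slot 3
Insert 56: h=0 -> slot 0
Insert 64: h=1, 3 probes -> slot 4
Insert 96: h=5, 1 probes -> slot 6

Table: [56, 8, 9, 99, 64, 5, 96]


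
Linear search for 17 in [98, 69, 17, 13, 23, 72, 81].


i=0: 98!=17
i=1: 69!=17
i=2: 17==17 found!

Found at 2, 3 comps


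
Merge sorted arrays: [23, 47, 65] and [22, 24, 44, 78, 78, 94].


Take 22 from B
Take 23 from A
Take 24 from B
Take 44 from B
Take 47 from A
Take 65 from A

Merged: [22, 23, 24, 44, 47, 65, 78, 78, 94]


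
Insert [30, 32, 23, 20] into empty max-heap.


Insert 30: [30]
Insert 32: [32, 30]
Insert 23: [32, 30, 23]
Insert 20: [32, 30, 23, 20]

Final heap: [32, 30, 23, 20]


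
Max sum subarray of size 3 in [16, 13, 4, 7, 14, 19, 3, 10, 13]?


[0:3]: 33
[1:4]: 24
[2:5]: 25
[3:6]: 40
[4:7]: 36
[5:8]: 32
[6:9]: 26

Max: 40 at [3:6]


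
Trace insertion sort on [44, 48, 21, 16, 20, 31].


Initial: [44, 48, 21, 16, 20, 31]
Insert 48: [44, 48, 21, 16, 20, 31]
Insert 21: [21, 44, 48, 16, 20, 31]
Insert 16: [16, 21, 44, 48, 20, 31]
Insert 20: [16, 20, 21, 44, 48, 31]
Insert 31: [16, 20, 21, 31, 44, 48]

Sorted: [16, 20, 21, 31, 44, 48]


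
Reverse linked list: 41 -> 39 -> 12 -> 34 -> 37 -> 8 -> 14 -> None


Step 1: curr=41, set curr.next=prev(None) | reversed so far: 41
Step 2: curr=39, set curr.next=prev(41) | reversed so far: 39 -> 41
Step 3: curr=12, set curr.next=prev(39) | reversed so far: 12 -> 39 -> 41
Step 4: curr=34, set curr.next=prev(12) | reversed so far: 34 -> 12 -> 39 -> 41
Step 5: curr=37, set curr.next=prev(34) | reversed so far: 37 -> 34 -> 12 -> 39 -> 41
Step 6: curr=8, set curr.next=prev(37) | reversed so far: 8 -> 37 -> 34 -> 12 -> 39 -> 41
Step 7: curr=14, set curr.next=prev(8) | reversed so far: 14 -> 8 -> 37 -> 34 -> 12 -> 39 -> 41

14 -> 8 -> 37 -> 34 -> 12 -> 39 -> 41 -> None


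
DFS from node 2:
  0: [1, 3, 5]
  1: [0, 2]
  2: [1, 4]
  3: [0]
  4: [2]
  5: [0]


Visit 2, push [4, 1]
Visit 1, push [0]
Visit 0, push [5, 3]
Visit 3, push []
Visit 5, push []
Visit 4, push []

DFS order: [2, 1, 0, 3, 5, 4]


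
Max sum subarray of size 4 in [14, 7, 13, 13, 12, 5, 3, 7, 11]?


[0:4]: 47
[1:5]: 45
[2:6]: 43
[3:7]: 33
[4:8]: 27
[5:9]: 26

Max: 47 at [0:4]


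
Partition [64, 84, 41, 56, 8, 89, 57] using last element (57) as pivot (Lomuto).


Pivot: 57
  41 <= 57: swap -> [41, 84, 64, 56, 8, 89, 57]
  56 <= 57: swap -> [41, 56, 64, 84, 8, 89, 57]
  8 <= 57: swap -> [41, 56, 8, 84, 64, 89, 57]
Place pivot at 3: [41, 56, 8, 57, 64, 89, 84]

Partitioned: [41, 56, 8, 57, 64, 89, 84]


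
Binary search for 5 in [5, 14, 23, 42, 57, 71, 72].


Step 1: lo=0, hi=6, mid=3, val=42
Step 2: lo=0, hi=2, mid=1, val=14
Step 3: lo=0, hi=0, mid=0, val=5

Found at index 0


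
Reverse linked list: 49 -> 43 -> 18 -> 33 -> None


Step 1: curr=49, set curr.next=prev(None) | reversed so far: 49
Step 2: curr=43, set curr.next=prev(49) | reversed so far: 43 -> 49
Step 3: curr=18, set curr.next=prev(43) | reversed so far: 18 -> 43 -> 49
Step 4: curr=33, set curr.next=prev(18) | reversed so far: 33 -> 18 -> 43 -> 49

33 -> 18 -> 43 -> 49 -> None


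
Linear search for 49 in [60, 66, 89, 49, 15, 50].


i=0: 60!=49
i=1: 66!=49
i=2: 89!=49
i=3: 49==49 found!

Found at 3, 4 comps


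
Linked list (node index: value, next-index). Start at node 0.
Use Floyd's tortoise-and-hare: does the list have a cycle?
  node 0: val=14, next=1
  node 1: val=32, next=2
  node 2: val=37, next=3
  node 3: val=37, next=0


Floyd's tortoise (slow, +1) and hare (fast, +2):
  init: slow=0, fast=0
  step 1: slow=1, fast=2
  step 2: slow=2, fast=0
  step 3: slow=3, fast=2
  step 4: slow=0, fast=0
  slow == fast at node 0: cycle detected

Cycle: yes


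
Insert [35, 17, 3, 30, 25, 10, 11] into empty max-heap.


Insert 35: [35]
Insert 17: [35, 17]
Insert 3: [35, 17, 3]
Insert 30: [35, 30, 3, 17]
Insert 25: [35, 30, 3, 17, 25]
Insert 10: [35, 30, 10, 17, 25, 3]
Insert 11: [35, 30, 11, 17, 25, 3, 10]

Final heap: [35, 30, 11, 17, 25, 3, 10]


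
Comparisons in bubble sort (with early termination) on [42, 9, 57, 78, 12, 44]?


Algorithm: bubble sort (with early termination)
Input: [42, 9, 57, 78, 12, 44]
Sorted: [9, 12, 42, 44, 57, 78]

14


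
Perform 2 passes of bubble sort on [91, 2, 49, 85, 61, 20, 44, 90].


Initial: [91, 2, 49, 85, 61, 20, 44, 90]
Pass 1: [2, 49, 85, 61, 20, 44, 90, 91] (7 swaps)
Pass 2: [2, 49, 61, 20, 44, 85, 90, 91] (3 swaps)

After 2 passes: [2, 49, 61, 20, 44, 85, 90, 91]


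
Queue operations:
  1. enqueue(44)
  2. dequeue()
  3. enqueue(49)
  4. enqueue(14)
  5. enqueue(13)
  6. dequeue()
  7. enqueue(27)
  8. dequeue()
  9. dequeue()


enqueue(44) -> [44]
dequeue()->44, []
enqueue(49) -> [49]
enqueue(14) -> [49, 14]
enqueue(13) -> [49, 14, 13]
dequeue()->49, [14, 13]
enqueue(27) -> [14, 13, 27]
dequeue()->14, [13, 27]
dequeue()->13, [27]

Final queue: [27]


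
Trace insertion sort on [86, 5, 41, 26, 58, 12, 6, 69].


Initial: [86, 5, 41, 26, 58, 12, 6, 69]
Insert 5: [5, 86, 41, 26, 58, 12, 6, 69]
Insert 41: [5, 41, 86, 26, 58, 12, 6, 69]
Insert 26: [5, 26, 41, 86, 58, 12, 6, 69]
Insert 58: [5, 26, 41, 58, 86, 12, 6, 69]
Insert 12: [5, 12, 26, 41, 58, 86, 6, 69]
Insert 6: [5, 6, 12, 26, 41, 58, 86, 69]
Insert 69: [5, 6, 12, 26, 41, 58, 69, 86]

Sorted: [5, 6, 12, 26, 41, 58, 69, 86]


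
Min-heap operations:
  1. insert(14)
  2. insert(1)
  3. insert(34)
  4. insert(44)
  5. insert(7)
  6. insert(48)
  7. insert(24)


insert(14) -> [14]
insert(1) -> [1, 14]
insert(34) -> [1, 14, 34]
insert(44) -> [1, 14, 34, 44]
insert(7) -> [1, 7, 34, 44, 14]
insert(48) -> [1, 7, 34, 44, 14, 48]
insert(24) -> [1, 7, 24, 44, 14, 48, 34]

Final heap: [1, 7, 24, 44, 14, 48, 34]


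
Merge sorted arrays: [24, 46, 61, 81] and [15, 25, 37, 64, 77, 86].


Take 15 from B
Take 24 from A
Take 25 from B
Take 37 from B
Take 46 from A
Take 61 from A
Take 64 from B
Take 77 from B
Take 81 from A

Merged: [15, 24, 25, 37, 46, 61, 64, 77, 81, 86]


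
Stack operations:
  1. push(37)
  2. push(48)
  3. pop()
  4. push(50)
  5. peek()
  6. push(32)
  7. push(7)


push(37) -> [37]
push(48) -> [37, 48]
pop()->48, [37]
push(50) -> [37, 50]
peek()->50
push(32) -> [37, 50, 32]
push(7) -> [37, 50, 32, 7]

Final stack: [37, 50, 32, 7]


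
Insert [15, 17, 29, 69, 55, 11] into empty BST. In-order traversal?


Insert 15: root
Insert 17: R from 15
Insert 29: R from 15 -> R from 17
Insert 69: R from 15 -> R from 17 -> R from 29
Insert 55: R from 15 -> R from 17 -> R from 29 -> L from 69
Insert 11: L from 15

In-order: [11, 15, 17, 29, 55, 69]


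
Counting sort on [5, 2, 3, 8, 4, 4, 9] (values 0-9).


Input: [5, 2, 3, 8, 4, 4, 9]
Counts: [0, 0, 1, 1, 2, 1, 0, 0, 1, 1]

Sorted: [2, 3, 4, 4, 5, 8, 9]


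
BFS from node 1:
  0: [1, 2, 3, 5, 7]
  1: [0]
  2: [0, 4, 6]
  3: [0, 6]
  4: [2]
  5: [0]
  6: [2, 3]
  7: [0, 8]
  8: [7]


Visit 1, enqueue [0]
Visit 0, enqueue [2, 3, 5, 7]
Visit 2, enqueue [4, 6]
Visit 3, enqueue []
Visit 5, enqueue []
Visit 7, enqueue [8]
Visit 4, enqueue []
Visit 6, enqueue []
Visit 8, enqueue []

BFS order: [1, 0, 2, 3, 5, 7, 4, 6, 8]
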